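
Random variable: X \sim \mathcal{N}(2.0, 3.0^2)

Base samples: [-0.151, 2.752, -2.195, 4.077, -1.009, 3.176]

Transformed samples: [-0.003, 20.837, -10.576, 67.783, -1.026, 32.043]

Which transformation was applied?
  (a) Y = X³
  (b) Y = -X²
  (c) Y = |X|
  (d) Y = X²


Checking option (a) Y = X³:
  X = -0.151 -> Y = -0.003 ✓
  X = 2.752 -> Y = 20.837 ✓
  X = -2.195 -> Y = -10.576 ✓
All samples match this transformation.

(a) X³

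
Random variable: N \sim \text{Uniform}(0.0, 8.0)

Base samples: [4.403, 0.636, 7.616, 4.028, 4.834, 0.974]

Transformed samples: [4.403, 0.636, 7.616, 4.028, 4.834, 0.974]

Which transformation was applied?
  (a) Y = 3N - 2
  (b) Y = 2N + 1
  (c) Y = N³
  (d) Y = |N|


Checking option (d) Y = |N|:
  N = 4.403 -> Y = 4.403 ✓
  N = 0.636 -> Y = 0.636 ✓
  N = 7.616 -> Y = 7.616 ✓
All samples match this transformation.

(d) |N|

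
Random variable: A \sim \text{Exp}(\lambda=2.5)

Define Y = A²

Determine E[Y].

Using E[X²] = Var(X) + (E[X])²:
E[A] = 0.4
Var(A) = 1/2.5^2 = 0.16
E[A²] = 0.16 + 0.4² = 0.16 + 0.16 = 0.32

0.32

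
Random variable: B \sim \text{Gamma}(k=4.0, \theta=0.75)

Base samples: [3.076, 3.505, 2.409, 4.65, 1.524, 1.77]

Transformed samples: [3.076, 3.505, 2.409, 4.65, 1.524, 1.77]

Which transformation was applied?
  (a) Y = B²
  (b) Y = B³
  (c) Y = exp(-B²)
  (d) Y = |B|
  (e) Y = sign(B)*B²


Checking option (d) Y = |B|:
  B = 3.076 -> Y = 3.076 ✓
  B = 3.505 -> Y = 3.505 ✓
  B = 2.409 -> Y = 2.409 ✓
All samples match this transformation.

(d) |B|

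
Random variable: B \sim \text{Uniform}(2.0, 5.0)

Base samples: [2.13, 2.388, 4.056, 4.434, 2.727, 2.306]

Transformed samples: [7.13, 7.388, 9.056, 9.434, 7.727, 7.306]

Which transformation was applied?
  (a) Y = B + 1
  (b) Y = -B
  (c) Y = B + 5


Checking option (c) Y = B + 5:
  B = 2.13 -> Y = 7.13 ✓
  B = 2.388 -> Y = 7.388 ✓
  B = 4.056 -> Y = 9.056 ✓
All samples match this transformation.

(c) B + 5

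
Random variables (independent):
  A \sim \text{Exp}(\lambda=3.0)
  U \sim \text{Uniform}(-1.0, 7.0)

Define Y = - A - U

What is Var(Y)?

For independent RVs: Var(aX + bY) = a²Var(X) + b²Var(Y)
Var(A) = 0.11111111
Var(U) = 5.3333333
Var(Y) = (-1)²*0.11111111 + (-1)²*5.3333333
= 1*0.11111111 + 1*5.3333333 = 5.4444444

5.4444444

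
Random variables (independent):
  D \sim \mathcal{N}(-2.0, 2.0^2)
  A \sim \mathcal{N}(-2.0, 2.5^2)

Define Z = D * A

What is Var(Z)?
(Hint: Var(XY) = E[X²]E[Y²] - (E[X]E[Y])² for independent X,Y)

Var(XY) = E[X²]E[Y²] - (E[X]E[Y])²
E[D] = -2, Var(D) = 4
E[A] = -2, Var(A) = 6.25
E[D²] = 4 + (-2)² = 8
E[A²] = 6.25 + (-2)² = 10.25
Var(Z) = 8*10.25 - (-2*(-2))²
= 82 - 16 = 66

66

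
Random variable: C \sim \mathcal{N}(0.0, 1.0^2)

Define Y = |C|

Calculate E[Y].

For X ~ N(0, 1.0²), E[|X|] = sigma * sqrt(2/pi)
= 1.0 * sqrt(2/pi) = 0.79788456

0.79788456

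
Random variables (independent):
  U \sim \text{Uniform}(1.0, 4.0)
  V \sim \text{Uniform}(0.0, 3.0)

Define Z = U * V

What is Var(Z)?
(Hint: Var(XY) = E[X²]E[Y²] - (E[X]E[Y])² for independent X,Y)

Var(XY) = E[X²]E[Y²] - (E[X]E[Y])²
E[U] = 2.5, Var(U) = 0.75
E[V] = 1.5, Var(V) = 0.75
E[U²] = 0.75 + 2.5² = 7
E[V²] = 0.75 + 1.5² = 3
Var(Z) = 7*3 - (2.5*1.5)²
= 21 - 14.0625 = 6.9375

6.9375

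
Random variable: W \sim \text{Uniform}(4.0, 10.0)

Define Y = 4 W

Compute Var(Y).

For Y = aW + b: Var(Y) = a² * Var(W)
Var(W) = (10 - 4)^2/12 = 3
Var(Y) = 4² * 3 = 16 * 3 = 48

48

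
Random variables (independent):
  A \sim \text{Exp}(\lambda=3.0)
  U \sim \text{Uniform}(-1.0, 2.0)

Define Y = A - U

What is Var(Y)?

For independent RVs: Var(aX + bY) = a²Var(X) + b²Var(Y)
Var(A) = 0.11111111
Var(U) = 0.75
Var(Y) = 1²*0.11111111 + (-1)²*0.75
= 1*0.11111111 + 1*0.75 = 0.86111111

0.86111111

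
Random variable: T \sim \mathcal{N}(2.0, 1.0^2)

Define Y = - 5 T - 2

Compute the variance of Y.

For Y = aT + b: Var(Y) = a² * Var(T)
Var(T) = 1.0^2 = 1
Var(Y) = (-5)² * 1 = 25 * 1 = 25

25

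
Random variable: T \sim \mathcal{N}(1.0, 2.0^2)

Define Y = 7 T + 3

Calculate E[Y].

For Y = 7T + 3:
E[Y] = 7 * E[T] + 3
E[T] = 1.0 = 1
E[Y] = 7 * 1 + 3 = 10

10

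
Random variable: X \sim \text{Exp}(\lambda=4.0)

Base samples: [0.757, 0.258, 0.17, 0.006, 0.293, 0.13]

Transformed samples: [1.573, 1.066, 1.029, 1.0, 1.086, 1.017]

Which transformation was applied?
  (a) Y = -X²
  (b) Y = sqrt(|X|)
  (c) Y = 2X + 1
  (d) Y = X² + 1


Checking option (d) Y = X² + 1:
  X = 0.757 -> Y = 1.573 ✓
  X = 0.258 -> Y = 1.066 ✓
  X = 0.17 -> Y = 1.029 ✓
All samples match this transformation.

(d) X² + 1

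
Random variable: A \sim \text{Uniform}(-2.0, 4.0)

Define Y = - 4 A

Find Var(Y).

For Y = aA + b: Var(Y) = a² * Var(A)
Var(A) = (4 + 2)^2/12 = 3
Var(Y) = (-4)² * 3 = 16 * 3 = 48

48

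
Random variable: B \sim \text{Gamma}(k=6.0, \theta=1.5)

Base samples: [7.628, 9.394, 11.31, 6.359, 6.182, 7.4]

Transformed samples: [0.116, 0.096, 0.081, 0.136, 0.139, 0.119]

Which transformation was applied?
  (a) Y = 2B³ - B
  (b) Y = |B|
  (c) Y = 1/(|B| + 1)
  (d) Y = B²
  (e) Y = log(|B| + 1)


Checking option (c) Y = 1/(|B| + 1):
  B = 7.628 -> Y = 0.116 ✓
  B = 9.394 -> Y = 0.096 ✓
  B = 11.31 -> Y = 0.081 ✓
All samples match this transformation.

(c) 1/(|B| + 1)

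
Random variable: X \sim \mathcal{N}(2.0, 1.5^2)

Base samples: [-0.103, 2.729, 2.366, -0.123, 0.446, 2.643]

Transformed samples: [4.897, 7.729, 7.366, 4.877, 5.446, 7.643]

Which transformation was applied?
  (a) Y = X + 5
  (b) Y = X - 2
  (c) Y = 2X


Checking option (a) Y = X + 5:
  X = -0.103 -> Y = 4.897 ✓
  X = 2.729 -> Y = 7.729 ✓
  X = 2.366 -> Y = 7.366 ✓
All samples match this transformation.

(a) X + 5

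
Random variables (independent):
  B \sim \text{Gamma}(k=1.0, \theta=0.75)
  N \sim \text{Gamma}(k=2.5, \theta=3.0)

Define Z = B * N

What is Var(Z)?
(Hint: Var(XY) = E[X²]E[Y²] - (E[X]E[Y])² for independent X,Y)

Var(XY) = E[X²]E[Y²] - (E[X]E[Y])²
E[B] = 0.75, Var(B) = 0.5625
E[N] = 7.5, Var(N) = 22.5
E[B²] = 0.5625 + 0.75² = 1.125
E[N²] = 22.5 + 7.5² = 78.75
Var(Z) = 1.125*78.75 - (0.75*7.5)²
= 88.59375 - 31.640625 = 56.953125

56.953125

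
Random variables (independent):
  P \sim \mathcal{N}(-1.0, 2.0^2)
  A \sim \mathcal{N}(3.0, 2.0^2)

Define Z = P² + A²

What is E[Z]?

E[Z] = E[P²] + E[A²]
E[P²] = Var(P) + E[P]² = 4 + 1 = 5
E[A²] = Var(A) + E[A]² = 4 + 9 = 13
E[Z] = 5 + 13 = 18

18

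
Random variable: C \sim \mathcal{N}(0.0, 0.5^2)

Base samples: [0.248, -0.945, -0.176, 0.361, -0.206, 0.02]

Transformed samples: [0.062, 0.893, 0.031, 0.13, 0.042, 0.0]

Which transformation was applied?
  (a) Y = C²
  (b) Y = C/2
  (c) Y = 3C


Checking option (a) Y = C²:
  C = 0.248 -> Y = 0.062 ✓
  C = -0.945 -> Y = 0.893 ✓
  C = -0.176 -> Y = 0.031 ✓
All samples match this transformation.

(a) C²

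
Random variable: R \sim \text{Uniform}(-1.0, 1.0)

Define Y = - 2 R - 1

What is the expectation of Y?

For Y = -2R - 1:
E[Y] = -2 * E[R] - 1
E[R] = (-1 + 1)/2 = 0
E[Y] = -2 * 0 - 1 = -1

-1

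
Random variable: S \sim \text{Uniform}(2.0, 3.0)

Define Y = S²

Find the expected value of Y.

E[S²] = Var(S) + (E[S])² = 0.083333333 + 6.25 = 6.3333333

6.3333333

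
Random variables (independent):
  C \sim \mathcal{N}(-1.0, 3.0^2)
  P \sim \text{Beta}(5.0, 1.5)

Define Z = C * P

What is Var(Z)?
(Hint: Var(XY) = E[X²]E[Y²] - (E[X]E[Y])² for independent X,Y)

Var(XY) = E[X²]E[Y²] - (E[X]E[Y])²
E[C] = -1, Var(C) = 9
E[P] = 0.76923077, Var(P) = 0.023668639
E[C²] = 9 + (-1)² = 10
E[P²] = 0.023668639 + 0.76923077² = 0.61538462
Var(Z) = 10*0.61538462 - (-1*0.76923077)²
= 6.1538462 - 0.59171598 = 5.5621302

5.5621302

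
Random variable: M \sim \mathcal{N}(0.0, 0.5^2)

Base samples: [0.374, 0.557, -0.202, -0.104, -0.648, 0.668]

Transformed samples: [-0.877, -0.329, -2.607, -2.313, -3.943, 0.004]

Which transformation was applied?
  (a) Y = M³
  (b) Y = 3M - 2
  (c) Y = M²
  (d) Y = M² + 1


Checking option (b) Y = 3M - 2:
  M = 0.374 -> Y = -0.877 ✓
  M = 0.557 -> Y = -0.329 ✓
  M = -0.202 -> Y = -2.607 ✓
All samples match this transformation.

(b) 3M - 2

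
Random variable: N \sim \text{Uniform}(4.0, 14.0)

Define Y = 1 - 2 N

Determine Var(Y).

For Y = aN + b: Var(Y) = a² * Var(N)
Var(N) = (14 - 4)^2/12 = 8.3333333
Var(Y) = (-2)² * 8.3333333 = 4 * 8.3333333 = 33.333333

33.333333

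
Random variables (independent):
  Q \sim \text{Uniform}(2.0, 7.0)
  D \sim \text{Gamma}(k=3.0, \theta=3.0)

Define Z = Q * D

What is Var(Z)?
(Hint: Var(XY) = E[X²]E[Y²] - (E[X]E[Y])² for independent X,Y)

Var(XY) = E[X²]E[Y²] - (E[X]E[Y])²
E[Q] = 4.5, Var(Q) = 2.0833333
E[D] = 9, Var(D) = 27
E[Q²] = 2.0833333 + 4.5² = 22.333333
E[D²] = 27 + 9² = 108
Var(Z) = 22.333333*108 - (4.5*9)²
= 2412 - 1640.25 = 771.75

771.75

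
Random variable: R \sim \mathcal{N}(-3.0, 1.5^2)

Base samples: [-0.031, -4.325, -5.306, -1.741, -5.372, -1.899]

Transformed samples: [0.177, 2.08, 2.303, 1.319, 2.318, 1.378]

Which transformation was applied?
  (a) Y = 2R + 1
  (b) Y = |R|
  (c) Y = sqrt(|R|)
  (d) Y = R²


Checking option (c) Y = sqrt(|R|):
  R = -0.031 -> Y = 0.177 ✓
  R = -4.325 -> Y = 2.08 ✓
  R = -5.306 -> Y = 2.303 ✓
All samples match this transformation.

(c) sqrt(|R|)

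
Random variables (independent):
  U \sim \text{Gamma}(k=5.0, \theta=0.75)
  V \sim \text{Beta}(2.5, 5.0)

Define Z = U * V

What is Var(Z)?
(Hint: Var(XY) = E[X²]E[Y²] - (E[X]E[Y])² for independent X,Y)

Var(XY) = E[X²]E[Y²] - (E[X]E[Y])²
E[U] = 3.75, Var(U) = 2.8125
E[V] = 0.33333333, Var(V) = 0.026143791
E[U²] = 2.8125 + 3.75² = 16.875
E[V²] = 0.026143791 + 0.33333333² = 0.1372549
Var(Z) = 16.875*0.1372549 - (3.75*0.33333333)²
= 2.3161765 - 1.5625 = 0.75367647

0.75367647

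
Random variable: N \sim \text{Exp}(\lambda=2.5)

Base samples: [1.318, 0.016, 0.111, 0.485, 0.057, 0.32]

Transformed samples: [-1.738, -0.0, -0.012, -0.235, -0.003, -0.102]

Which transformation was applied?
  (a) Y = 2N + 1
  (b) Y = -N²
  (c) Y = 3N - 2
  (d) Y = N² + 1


Checking option (b) Y = -N²:
  N = 1.318 -> Y = -1.738 ✓
  N = 0.016 -> Y = -0.0 ✓
  N = 0.111 -> Y = -0.012 ✓
All samples match this transformation.

(b) -N²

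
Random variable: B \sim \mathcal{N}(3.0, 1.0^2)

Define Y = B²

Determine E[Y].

E[B²] = Var(B) + (E[B])² = 1 + 9 = 10

10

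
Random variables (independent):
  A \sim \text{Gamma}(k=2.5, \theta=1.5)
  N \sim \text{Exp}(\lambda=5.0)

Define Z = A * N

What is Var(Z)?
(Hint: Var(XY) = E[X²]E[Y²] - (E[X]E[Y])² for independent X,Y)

Var(XY) = E[X²]E[Y²] - (E[X]E[Y])²
E[A] = 3.75, Var(A) = 5.625
E[N] = 0.2, Var(N) = 0.04
E[A²] = 5.625 + 3.75² = 19.6875
E[N²] = 0.04 + 0.2² = 0.08
Var(Z) = 19.6875*0.08 - (3.75*0.2)²
= 1.575 - 0.5625 = 1.0125

1.0125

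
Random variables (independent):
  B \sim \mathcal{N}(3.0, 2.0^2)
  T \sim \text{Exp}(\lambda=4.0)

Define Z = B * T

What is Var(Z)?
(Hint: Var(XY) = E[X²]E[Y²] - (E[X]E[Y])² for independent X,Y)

Var(XY) = E[X²]E[Y²] - (E[X]E[Y])²
E[B] = 3, Var(B) = 4
E[T] = 0.25, Var(T) = 0.0625
E[B²] = 4 + 3² = 13
E[T²] = 0.0625 + 0.25² = 0.125
Var(Z) = 13*0.125 - (3*0.25)²
= 1.625 - 0.5625 = 1.0625

1.0625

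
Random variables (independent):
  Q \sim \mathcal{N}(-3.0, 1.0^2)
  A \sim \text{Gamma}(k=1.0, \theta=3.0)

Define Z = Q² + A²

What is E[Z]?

E[Z] = E[Q²] + E[A²]
E[Q²] = Var(Q) + E[Q]² = 1 + 9 = 10
E[A²] = Var(A) + E[A]² = 9 + 9 = 18
E[Z] = 10 + 18 = 28

28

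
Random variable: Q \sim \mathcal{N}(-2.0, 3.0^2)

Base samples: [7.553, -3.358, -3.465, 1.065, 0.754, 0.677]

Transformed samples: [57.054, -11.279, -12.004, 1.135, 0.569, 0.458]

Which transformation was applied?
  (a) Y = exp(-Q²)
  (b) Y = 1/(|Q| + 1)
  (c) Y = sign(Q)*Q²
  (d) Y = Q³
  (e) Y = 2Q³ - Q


Checking option (c) Y = sign(Q)*Q²:
  Q = 7.553 -> Y = 57.054 ✓
  Q = -3.358 -> Y = -11.279 ✓
  Q = -3.465 -> Y = -12.004 ✓
All samples match this transformation.

(c) sign(Q)*Q²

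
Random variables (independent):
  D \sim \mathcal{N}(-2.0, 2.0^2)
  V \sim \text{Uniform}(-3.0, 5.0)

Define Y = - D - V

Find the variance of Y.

For independent RVs: Var(aX + bY) = a²Var(X) + b²Var(Y)
Var(D) = 4
Var(V) = 5.3333333
Var(Y) = (-1)²*4 + (-1)²*5.3333333
= 1*4 + 1*5.3333333 = 9.3333333

9.3333333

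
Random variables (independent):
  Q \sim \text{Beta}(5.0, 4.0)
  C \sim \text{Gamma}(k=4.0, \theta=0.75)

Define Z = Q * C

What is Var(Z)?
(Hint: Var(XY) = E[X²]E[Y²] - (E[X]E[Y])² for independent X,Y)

Var(XY) = E[X²]E[Y²] - (E[X]E[Y])²
E[Q] = 0.55555556, Var(Q) = 0.024691358
E[C] = 3, Var(C) = 2.25
E[Q²] = 0.024691358 + 0.55555556² = 0.33333333
E[C²] = 2.25 + 3² = 11.25
Var(Z) = 0.33333333*11.25 - (0.55555556*3)²
= 3.75 - 2.7777778 = 0.97222222

0.97222222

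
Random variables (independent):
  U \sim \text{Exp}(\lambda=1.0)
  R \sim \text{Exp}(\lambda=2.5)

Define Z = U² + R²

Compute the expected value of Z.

E[Z] = E[U²] + E[R²]
E[U²] = Var(U) + E[U]² = 1 + 1 = 2
E[R²] = Var(R) + E[R]² = 0.16 + 0.16 = 0.32
E[Z] = 2 + 0.32 = 2.32

2.32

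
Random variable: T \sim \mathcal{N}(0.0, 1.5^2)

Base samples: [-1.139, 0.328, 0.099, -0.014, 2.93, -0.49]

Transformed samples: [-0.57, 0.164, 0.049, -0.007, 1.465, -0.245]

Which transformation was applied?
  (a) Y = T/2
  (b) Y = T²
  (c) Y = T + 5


Checking option (a) Y = T/2:
  T = -1.139 -> Y = -0.57 ✓
  T = 0.328 -> Y = 0.164 ✓
  T = 0.099 -> Y = 0.049 ✓
All samples match this transformation.

(a) T/2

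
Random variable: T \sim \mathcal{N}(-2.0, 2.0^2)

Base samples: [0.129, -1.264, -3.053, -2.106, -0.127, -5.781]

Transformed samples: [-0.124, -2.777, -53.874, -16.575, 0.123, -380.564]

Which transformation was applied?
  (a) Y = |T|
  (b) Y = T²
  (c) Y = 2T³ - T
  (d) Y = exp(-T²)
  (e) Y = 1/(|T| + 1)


Checking option (c) Y = 2T³ - T:
  T = 0.129 -> Y = -0.124 ✓
  T = -1.264 -> Y = -2.777 ✓
  T = -3.053 -> Y = -53.874 ✓
All samples match this transformation.

(c) 2T³ - T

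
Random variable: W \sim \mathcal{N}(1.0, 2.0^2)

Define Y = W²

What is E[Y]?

Using E[X²] = Var(X) + (E[X])²:
E[W] = 1
Var(W) = 2.0^2 = 4
E[W²] = 4 + 1² = 4 + 1 = 5

5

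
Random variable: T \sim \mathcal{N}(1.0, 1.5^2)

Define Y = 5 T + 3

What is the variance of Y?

For Y = aT + b: Var(Y) = a² * Var(T)
Var(T) = 1.5^2 = 2.25
Var(Y) = 5² * 2.25 = 25 * 2.25 = 56.25

56.25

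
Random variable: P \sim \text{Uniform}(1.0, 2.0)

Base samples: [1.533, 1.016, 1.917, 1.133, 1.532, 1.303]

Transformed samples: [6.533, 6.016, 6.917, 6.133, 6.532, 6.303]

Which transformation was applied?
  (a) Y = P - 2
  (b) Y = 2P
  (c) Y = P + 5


Checking option (c) Y = P + 5:
  P = 1.533 -> Y = 6.533 ✓
  P = 1.016 -> Y = 6.016 ✓
  P = 1.917 -> Y = 6.917 ✓
All samples match this transformation.

(c) P + 5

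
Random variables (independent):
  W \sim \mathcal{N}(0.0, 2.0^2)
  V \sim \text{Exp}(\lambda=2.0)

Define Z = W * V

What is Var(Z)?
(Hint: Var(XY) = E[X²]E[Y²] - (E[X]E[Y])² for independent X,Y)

Var(XY) = E[X²]E[Y²] - (E[X]E[Y])²
E[W] = 0, Var(W) = 4
E[V] = 0.5, Var(V) = 0.25
E[W²] = 4 + 0² = 4
E[V²] = 0.25 + 0.5² = 0.5
Var(Z) = 4*0.5 - (0*0.5)²
= 2 - 0 = 2

2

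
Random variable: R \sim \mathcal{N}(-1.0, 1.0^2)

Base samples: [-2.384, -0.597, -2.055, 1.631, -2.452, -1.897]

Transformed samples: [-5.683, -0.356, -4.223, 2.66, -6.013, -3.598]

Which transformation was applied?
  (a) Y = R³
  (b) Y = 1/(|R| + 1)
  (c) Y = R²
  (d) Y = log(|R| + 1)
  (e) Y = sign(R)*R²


Checking option (e) Y = sign(R)*R²:
  R = -2.384 -> Y = -5.683 ✓
  R = -0.597 -> Y = -0.356 ✓
  R = -2.055 -> Y = -4.223 ✓
All samples match this transformation.

(e) sign(R)*R²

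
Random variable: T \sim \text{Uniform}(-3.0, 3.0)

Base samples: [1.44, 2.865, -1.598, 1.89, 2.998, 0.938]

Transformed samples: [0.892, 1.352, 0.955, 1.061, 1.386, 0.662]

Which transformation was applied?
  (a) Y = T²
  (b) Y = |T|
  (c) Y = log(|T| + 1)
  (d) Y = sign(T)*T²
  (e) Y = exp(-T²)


Checking option (c) Y = log(|T| + 1):
  T = 1.44 -> Y = 0.892 ✓
  T = 2.865 -> Y = 1.352 ✓
  T = -1.598 -> Y = 0.955 ✓
All samples match this transformation.

(c) log(|T| + 1)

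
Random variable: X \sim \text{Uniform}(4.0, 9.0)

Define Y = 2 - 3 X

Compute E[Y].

For Y = -3X + 2:
E[Y] = -3 * E[X] + 2
E[X] = (4 + 9)/2 = 6.5
E[Y] = -3 * 6.5 + 2 = -17.5

-17.5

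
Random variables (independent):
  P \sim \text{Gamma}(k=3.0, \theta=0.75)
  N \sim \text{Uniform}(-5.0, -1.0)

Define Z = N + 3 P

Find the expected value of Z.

E[Z] = 3*E[P] + 1*E[N]
E[P] = 2.25
E[N] = -3
E[Z] = 3*2.25 + 1*(-3) = 3.75

3.75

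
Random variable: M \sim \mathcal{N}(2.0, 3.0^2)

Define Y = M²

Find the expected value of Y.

E[M²] = Var(M) + (E[M])² = 9 + 4 = 13

13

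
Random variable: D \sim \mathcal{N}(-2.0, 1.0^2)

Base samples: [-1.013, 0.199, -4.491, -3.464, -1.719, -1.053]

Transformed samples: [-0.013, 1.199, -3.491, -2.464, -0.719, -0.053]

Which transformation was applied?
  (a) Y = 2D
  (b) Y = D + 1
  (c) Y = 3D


Checking option (b) Y = D + 1:
  D = -1.013 -> Y = -0.013 ✓
  D = 0.199 -> Y = 1.199 ✓
  D = -4.491 -> Y = -3.491 ✓
All samples match this transformation.

(b) D + 1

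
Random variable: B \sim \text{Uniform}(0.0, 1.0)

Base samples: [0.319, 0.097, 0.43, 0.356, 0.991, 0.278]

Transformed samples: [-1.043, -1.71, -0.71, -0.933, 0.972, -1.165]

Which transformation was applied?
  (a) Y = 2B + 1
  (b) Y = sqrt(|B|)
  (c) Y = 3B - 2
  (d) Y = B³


Checking option (c) Y = 3B - 2:
  B = 0.319 -> Y = -1.043 ✓
  B = 0.097 -> Y = -1.71 ✓
  B = 0.43 -> Y = -0.71 ✓
All samples match this transformation.

(c) 3B - 2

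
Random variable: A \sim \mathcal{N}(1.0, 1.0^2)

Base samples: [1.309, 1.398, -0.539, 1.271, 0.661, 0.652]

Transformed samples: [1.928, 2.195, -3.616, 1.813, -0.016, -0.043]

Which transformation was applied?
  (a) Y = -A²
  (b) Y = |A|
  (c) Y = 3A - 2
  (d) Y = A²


Checking option (c) Y = 3A - 2:
  A = 1.309 -> Y = 1.928 ✓
  A = 1.398 -> Y = 2.195 ✓
  A = -0.539 -> Y = -3.616 ✓
All samples match this transformation.

(c) 3A - 2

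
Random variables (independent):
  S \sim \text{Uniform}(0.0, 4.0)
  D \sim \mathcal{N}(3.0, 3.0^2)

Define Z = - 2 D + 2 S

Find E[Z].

E[Z] = 2*E[S] - 2*E[D]
E[S] = 2
E[D] = 3
E[Z] = 2*2 - 2*3 = -2

-2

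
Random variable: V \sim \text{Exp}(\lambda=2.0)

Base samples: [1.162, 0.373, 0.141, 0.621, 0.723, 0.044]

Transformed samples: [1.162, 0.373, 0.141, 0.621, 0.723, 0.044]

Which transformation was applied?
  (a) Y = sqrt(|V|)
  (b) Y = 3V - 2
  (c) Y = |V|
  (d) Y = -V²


Checking option (c) Y = |V|:
  V = 1.162 -> Y = 1.162 ✓
  V = 0.373 -> Y = 0.373 ✓
  V = 0.141 -> Y = 0.141 ✓
All samples match this transformation.

(c) |V|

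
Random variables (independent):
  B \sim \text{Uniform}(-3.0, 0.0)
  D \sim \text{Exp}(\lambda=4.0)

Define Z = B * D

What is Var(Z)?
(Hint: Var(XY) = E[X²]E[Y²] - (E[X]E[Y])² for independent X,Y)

Var(XY) = E[X²]E[Y²] - (E[X]E[Y])²
E[B] = -1.5, Var(B) = 0.75
E[D] = 0.25, Var(D) = 0.0625
E[B²] = 0.75 + (-1.5)² = 3
E[D²] = 0.0625 + 0.25² = 0.125
Var(Z) = 3*0.125 - (-1.5*0.25)²
= 0.375 - 0.140625 = 0.234375

0.234375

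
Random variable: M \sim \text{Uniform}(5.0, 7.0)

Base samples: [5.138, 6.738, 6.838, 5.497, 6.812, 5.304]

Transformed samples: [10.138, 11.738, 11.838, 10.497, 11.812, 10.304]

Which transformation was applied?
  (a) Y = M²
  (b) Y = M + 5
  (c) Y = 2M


Checking option (b) Y = M + 5:
  M = 5.138 -> Y = 10.138 ✓
  M = 6.738 -> Y = 11.738 ✓
  M = 6.838 -> Y = 11.838 ✓
All samples match this transformation.

(b) M + 5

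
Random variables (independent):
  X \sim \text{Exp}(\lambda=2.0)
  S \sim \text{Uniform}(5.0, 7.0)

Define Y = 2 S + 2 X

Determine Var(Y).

For independent RVs: Var(aX + bY) = a²Var(X) + b²Var(Y)
Var(X) = 0.25
Var(S) = 0.33333333
Var(Y) = 2²*0.25 + 2²*0.33333333
= 4*0.25 + 4*0.33333333 = 2.3333333

2.3333333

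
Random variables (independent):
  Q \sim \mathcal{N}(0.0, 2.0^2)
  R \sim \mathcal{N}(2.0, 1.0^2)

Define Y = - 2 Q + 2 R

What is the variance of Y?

For independent RVs: Var(aX + bY) = a²Var(X) + b²Var(Y)
Var(Q) = 4
Var(R) = 1
Var(Y) = (-2)²*4 + 2²*1
= 4*4 + 4*1 = 20

20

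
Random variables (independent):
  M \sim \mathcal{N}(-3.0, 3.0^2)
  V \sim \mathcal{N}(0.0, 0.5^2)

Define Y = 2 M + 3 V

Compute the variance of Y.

For independent RVs: Var(aX + bY) = a²Var(X) + b²Var(Y)
Var(M) = 9
Var(V) = 0.25
Var(Y) = 2²*9 + 3²*0.25
= 4*9 + 9*0.25 = 38.25

38.25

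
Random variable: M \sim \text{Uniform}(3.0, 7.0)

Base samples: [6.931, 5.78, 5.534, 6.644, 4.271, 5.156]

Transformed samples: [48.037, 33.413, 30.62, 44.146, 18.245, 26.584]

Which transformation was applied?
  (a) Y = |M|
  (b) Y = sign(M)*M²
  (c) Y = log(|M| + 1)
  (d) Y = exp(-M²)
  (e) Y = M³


Checking option (b) Y = sign(M)*M²:
  M = 6.931 -> Y = 48.037 ✓
  M = 5.78 -> Y = 33.413 ✓
  M = 5.534 -> Y = 30.62 ✓
All samples match this transformation.

(b) sign(M)*M²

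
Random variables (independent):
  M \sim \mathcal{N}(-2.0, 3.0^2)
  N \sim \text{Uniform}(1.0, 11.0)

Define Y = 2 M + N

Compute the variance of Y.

For independent RVs: Var(aX + bY) = a²Var(X) + b²Var(Y)
Var(M) = 9
Var(N) = 8.3333333
Var(Y) = 2²*9 + 1²*8.3333333
= 4*9 + 1*8.3333333 = 44.333333

44.333333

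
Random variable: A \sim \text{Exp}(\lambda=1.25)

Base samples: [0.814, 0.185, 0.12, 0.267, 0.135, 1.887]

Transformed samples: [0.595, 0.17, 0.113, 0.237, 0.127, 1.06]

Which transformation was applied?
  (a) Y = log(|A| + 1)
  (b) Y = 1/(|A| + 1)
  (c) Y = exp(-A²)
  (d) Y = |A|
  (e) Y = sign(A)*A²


Checking option (a) Y = log(|A| + 1):
  A = 0.814 -> Y = 0.595 ✓
  A = 0.185 -> Y = 0.17 ✓
  A = 0.12 -> Y = 0.113 ✓
All samples match this transformation.

(a) log(|A| + 1)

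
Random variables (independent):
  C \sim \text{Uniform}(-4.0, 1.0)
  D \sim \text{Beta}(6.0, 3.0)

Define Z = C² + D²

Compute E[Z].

E[Z] = E[C²] + E[D²]
E[C²] = Var(C) + E[C]² = 2.0833333 + 2.25 = 4.3333333
E[D²] = Var(D) + E[D]² = 0.022222222 + 0.44444444 = 0.46666667
E[Z] = 4.3333333 + 0.46666667 = 4.8

4.8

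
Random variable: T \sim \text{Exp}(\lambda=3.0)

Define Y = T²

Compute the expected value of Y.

E[T²] = Var(T) + (E[T])² = 0.11111111 + 0.11111111 = 0.22222222

0.22222222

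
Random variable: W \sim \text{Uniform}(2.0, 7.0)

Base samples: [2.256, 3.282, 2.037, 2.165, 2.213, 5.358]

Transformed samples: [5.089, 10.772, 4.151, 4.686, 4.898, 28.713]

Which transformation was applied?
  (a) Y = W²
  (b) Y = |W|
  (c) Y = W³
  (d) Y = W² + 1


Checking option (a) Y = W²:
  W = 2.256 -> Y = 5.089 ✓
  W = 3.282 -> Y = 10.772 ✓
  W = 2.037 -> Y = 4.151 ✓
All samples match this transformation.

(a) W²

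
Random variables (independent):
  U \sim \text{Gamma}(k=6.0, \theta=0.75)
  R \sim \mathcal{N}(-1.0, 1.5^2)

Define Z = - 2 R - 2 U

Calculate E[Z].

E[Z] = -2*E[U] - 2*E[R]
E[U] = 4.5
E[R] = -1
E[Z] = -2*4.5 - 2*(-1) = -7

-7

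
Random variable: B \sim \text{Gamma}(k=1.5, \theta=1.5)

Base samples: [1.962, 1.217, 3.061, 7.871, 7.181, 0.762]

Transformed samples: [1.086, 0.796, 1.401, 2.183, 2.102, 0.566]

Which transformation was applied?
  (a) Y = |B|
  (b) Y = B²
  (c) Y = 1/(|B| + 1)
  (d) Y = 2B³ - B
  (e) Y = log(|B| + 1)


Checking option (e) Y = log(|B| + 1):
  B = 1.962 -> Y = 1.086 ✓
  B = 1.217 -> Y = 0.796 ✓
  B = 3.061 -> Y = 1.401 ✓
All samples match this transformation.

(e) log(|B| + 1)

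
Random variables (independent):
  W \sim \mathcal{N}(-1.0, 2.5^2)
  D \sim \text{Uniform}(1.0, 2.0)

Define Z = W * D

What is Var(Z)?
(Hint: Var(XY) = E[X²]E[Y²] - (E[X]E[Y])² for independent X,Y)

Var(XY) = E[X²]E[Y²] - (E[X]E[Y])²
E[W] = -1, Var(W) = 6.25
E[D] = 1.5, Var(D) = 0.083333333
E[W²] = 6.25 + (-1)² = 7.25
E[D²] = 0.083333333 + 1.5² = 2.3333333
Var(Z) = 7.25*2.3333333 - (-1*1.5)²
= 16.916667 - 2.25 = 14.666667

14.666667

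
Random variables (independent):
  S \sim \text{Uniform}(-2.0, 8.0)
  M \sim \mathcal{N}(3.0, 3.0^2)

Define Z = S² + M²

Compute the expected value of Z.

E[Z] = E[S²] + E[M²]
E[S²] = Var(S) + E[S]² = 8.3333333 + 9 = 17.333333
E[M²] = Var(M) + E[M]² = 9 + 9 = 18
E[Z] = 17.333333 + 18 = 35.333333

35.333333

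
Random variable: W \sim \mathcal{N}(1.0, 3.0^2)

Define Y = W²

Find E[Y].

E[W²] = Var(W) + (E[W])² = 9 + 1 = 10

10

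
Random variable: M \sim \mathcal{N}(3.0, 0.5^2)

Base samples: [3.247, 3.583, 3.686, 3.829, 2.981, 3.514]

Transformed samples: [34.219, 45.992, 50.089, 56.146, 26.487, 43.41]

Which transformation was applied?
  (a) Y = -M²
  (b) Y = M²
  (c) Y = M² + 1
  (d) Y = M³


Checking option (d) Y = M³:
  M = 3.247 -> Y = 34.219 ✓
  M = 3.583 -> Y = 45.992 ✓
  M = 3.686 -> Y = 50.089 ✓
All samples match this transformation.

(d) M³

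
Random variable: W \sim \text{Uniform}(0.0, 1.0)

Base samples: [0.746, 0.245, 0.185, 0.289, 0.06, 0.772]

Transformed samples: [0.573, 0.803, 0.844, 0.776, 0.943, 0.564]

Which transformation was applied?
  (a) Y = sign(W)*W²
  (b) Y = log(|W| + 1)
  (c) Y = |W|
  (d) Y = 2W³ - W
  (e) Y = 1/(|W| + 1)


Checking option (e) Y = 1/(|W| + 1):
  W = 0.746 -> Y = 0.573 ✓
  W = 0.245 -> Y = 0.803 ✓
  W = 0.185 -> Y = 0.844 ✓
All samples match this transformation.

(e) 1/(|W| + 1)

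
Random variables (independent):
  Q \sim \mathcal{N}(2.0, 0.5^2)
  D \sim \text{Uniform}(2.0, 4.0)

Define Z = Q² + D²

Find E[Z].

E[Z] = E[Q²] + E[D²]
E[Q²] = Var(Q) + E[Q]² = 0.25 + 4 = 4.25
E[D²] = Var(D) + E[D]² = 0.33333333 + 9 = 9.3333333
E[Z] = 4.25 + 9.3333333 = 13.583333

13.583333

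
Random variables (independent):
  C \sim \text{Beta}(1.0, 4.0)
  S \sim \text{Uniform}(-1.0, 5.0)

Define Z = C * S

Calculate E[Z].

For independent RVs: E[XY] = E[X]*E[Y]
E[C] = 0.2
E[S] = 2
E[Z] = 0.2 * 2 = 0.4

0.4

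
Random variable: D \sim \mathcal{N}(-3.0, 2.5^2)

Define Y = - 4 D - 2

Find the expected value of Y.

For Y = -4D - 2:
E[Y] = -4 * E[D] - 2
E[D] = -3.0 = -3
E[Y] = -4 * (-3) - 2 = 10

10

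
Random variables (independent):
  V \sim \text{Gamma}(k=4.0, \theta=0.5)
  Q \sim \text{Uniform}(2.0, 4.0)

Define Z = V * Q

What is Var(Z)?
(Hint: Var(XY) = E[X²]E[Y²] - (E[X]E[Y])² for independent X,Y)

Var(XY) = E[X²]E[Y²] - (E[X]E[Y])²
E[V] = 2, Var(V) = 1
E[Q] = 3, Var(Q) = 0.33333333
E[V²] = 1 + 2² = 5
E[Q²] = 0.33333333 + 3² = 9.3333333
Var(Z) = 5*9.3333333 - (2*3)²
= 46.666667 - 36 = 10.666667

10.666667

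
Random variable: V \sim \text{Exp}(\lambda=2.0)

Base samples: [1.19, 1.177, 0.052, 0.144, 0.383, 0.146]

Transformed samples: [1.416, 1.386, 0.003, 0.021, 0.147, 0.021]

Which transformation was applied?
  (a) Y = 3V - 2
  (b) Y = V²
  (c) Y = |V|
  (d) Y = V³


Checking option (b) Y = V²:
  V = 1.19 -> Y = 1.416 ✓
  V = 1.177 -> Y = 1.386 ✓
  V = 0.052 -> Y = 0.003 ✓
All samples match this transformation.

(b) V²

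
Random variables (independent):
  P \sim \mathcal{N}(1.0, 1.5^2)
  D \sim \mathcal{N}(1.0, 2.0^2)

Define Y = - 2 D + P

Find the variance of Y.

For independent RVs: Var(aX + bY) = a²Var(X) + b²Var(Y)
Var(P) = 2.25
Var(D) = 4
Var(Y) = 1²*2.25 + (-2)²*4
= 1*2.25 + 4*4 = 18.25

18.25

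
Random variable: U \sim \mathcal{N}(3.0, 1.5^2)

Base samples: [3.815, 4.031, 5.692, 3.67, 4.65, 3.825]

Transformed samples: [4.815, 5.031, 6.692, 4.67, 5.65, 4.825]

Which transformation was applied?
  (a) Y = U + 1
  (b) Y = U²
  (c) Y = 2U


Checking option (a) Y = U + 1:
  U = 3.815 -> Y = 4.815 ✓
  U = 4.031 -> Y = 5.031 ✓
  U = 5.692 -> Y = 6.692 ✓
All samples match this transformation.

(a) U + 1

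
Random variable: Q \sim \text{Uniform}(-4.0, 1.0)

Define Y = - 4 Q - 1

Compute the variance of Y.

For Y = aQ + b: Var(Y) = a² * Var(Q)
Var(Q) = (1 + 4)^2/12 = 2.0833333
Var(Y) = (-4)² * 2.0833333 = 16 * 2.0833333 = 33.333333

33.333333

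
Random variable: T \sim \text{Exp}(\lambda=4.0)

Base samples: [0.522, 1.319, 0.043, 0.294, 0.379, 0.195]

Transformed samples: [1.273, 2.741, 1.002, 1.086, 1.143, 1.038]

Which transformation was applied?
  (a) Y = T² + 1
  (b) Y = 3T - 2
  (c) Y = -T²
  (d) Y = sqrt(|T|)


Checking option (a) Y = T² + 1:
  T = 0.522 -> Y = 1.273 ✓
  T = 1.319 -> Y = 2.741 ✓
  T = 0.043 -> Y = 1.002 ✓
All samples match this transformation.

(a) T² + 1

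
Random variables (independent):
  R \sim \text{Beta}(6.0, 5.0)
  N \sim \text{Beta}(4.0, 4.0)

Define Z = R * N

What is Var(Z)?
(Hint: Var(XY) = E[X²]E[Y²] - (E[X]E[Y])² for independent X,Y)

Var(XY) = E[X²]E[Y²] - (E[X]E[Y])²
E[R] = 0.54545455, Var(R) = 0.020661157
E[N] = 0.5, Var(N) = 0.027777778
E[R²] = 0.020661157 + 0.54545455² = 0.31818182
E[N²] = 0.027777778 + 0.5² = 0.27777778
Var(Z) = 0.31818182*0.27777778 - (0.54545455*0.5)²
= 0.088383838 - 0.074380165 = 0.014003673

0.014003673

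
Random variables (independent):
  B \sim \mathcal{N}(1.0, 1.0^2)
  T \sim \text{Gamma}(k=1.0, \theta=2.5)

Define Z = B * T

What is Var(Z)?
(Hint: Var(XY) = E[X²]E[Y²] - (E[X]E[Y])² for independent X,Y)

Var(XY) = E[X²]E[Y²] - (E[X]E[Y])²
E[B] = 1, Var(B) = 1
E[T] = 2.5, Var(T) = 6.25
E[B²] = 1 + 1² = 2
E[T²] = 6.25 + 2.5² = 12.5
Var(Z) = 2*12.5 - (1*2.5)²
= 25 - 6.25 = 18.75

18.75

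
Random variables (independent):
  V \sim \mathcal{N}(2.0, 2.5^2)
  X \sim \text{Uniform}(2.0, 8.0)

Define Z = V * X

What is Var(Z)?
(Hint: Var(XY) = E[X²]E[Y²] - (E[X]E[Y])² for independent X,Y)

Var(XY) = E[X²]E[Y²] - (E[X]E[Y])²
E[V] = 2, Var(V) = 6.25
E[X] = 5, Var(X) = 3
E[V²] = 6.25 + 2² = 10.25
E[X²] = 3 + 5² = 28
Var(Z) = 10.25*28 - (2*5)²
= 287 - 100 = 187

187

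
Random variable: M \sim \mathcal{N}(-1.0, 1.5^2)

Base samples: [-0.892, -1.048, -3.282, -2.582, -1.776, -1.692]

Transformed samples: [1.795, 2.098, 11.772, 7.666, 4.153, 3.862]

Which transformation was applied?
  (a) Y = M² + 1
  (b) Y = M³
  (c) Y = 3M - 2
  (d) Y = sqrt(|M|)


Checking option (a) Y = M² + 1:
  M = -0.892 -> Y = 1.795 ✓
  M = -1.048 -> Y = 2.098 ✓
  M = -3.282 -> Y = 11.772 ✓
All samples match this transformation.

(a) M² + 1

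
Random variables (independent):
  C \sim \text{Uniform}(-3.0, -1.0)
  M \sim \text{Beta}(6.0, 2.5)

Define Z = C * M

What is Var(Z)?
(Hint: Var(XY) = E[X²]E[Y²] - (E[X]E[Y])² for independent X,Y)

Var(XY) = E[X²]E[Y²] - (E[X]E[Y])²
E[C] = -2, Var(C) = 0.33333333
E[M] = 0.70588235, Var(M) = 0.021853943
E[C²] = 0.33333333 + (-2)² = 4.3333333
E[M²] = 0.021853943 + 0.70588235² = 0.52012384
Var(Z) = 4.3333333*0.52012384 - (-2*0.70588235)²
= 2.25387 - 1.9930796 = 0.26079038

0.26079038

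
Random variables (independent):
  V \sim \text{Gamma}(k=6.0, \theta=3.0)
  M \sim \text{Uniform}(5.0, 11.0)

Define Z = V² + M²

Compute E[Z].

E[Z] = E[V²] + E[M²]
E[V²] = Var(V) + E[V]² = 54 + 324 = 378
E[M²] = Var(M) + E[M]² = 3 + 64 = 67
E[Z] = 378 + 67 = 445

445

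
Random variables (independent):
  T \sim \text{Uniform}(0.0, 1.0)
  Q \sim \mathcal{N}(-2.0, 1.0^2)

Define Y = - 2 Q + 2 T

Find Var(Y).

For independent RVs: Var(aX + bY) = a²Var(X) + b²Var(Y)
Var(T) = 0.083333333
Var(Q) = 1
Var(Y) = 2²*0.083333333 + (-2)²*1
= 4*0.083333333 + 4*1 = 4.3333333

4.3333333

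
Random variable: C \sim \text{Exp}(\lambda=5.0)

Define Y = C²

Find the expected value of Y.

E[C²] = Var(C) + (E[C])² = 0.04 + 0.04 = 0.08

0.08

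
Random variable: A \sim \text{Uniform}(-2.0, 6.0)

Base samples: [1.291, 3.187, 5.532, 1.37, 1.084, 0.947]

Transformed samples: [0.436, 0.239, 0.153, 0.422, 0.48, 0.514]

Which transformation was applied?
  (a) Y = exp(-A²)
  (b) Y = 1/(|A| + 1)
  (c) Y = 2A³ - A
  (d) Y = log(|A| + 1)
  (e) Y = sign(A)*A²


Checking option (b) Y = 1/(|A| + 1):
  A = 1.291 -> Y = 0.436 ✓
  A = 3.187 -> Y = 0.239 ✓
  A = 5.532 -> Y = 0.153 ✓
All samples match this transformation.

(b) 1/(|A| + 1)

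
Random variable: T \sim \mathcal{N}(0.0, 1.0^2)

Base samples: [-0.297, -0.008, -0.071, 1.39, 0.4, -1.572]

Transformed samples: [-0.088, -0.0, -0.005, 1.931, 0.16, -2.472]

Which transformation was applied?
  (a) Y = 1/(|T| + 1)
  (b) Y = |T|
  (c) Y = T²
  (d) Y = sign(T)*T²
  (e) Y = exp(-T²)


Checking option (d) Y = sign(T)*T²:
  T = -0.297 -> Y = -0.088 ✓
  T = -0.008 -> Y = -0.0 ✓
  T = -0.071 -> Y = -0.005 ✓
All samples match this transformation.

(d) sign(T)*T²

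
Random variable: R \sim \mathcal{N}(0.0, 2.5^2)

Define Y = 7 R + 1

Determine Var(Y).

For Y = aR + b: Var(Y) = a² * Var(R)
Var(R) = 2.5^2 = 6.25
Var(Y) = 7² * 6.25 = 49 * 6.25 = 306.25

306.25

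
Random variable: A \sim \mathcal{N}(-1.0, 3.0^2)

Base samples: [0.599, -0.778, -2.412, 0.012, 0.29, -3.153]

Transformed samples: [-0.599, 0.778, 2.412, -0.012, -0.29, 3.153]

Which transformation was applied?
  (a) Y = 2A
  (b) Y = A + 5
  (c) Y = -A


Checking option (c) Y = -A:
  A = 0.599 -> Y = -0.599 ✓
  A = -0.778 -> Y = 0.778 ✓
  A = -2.412 -> Y = 2.412 ✓
All samples match this transformation.

(c) -A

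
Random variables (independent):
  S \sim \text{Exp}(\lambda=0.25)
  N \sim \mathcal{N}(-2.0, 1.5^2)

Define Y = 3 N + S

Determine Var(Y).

For independent RVs: Var(aX + bY) = a²Var(X) + b²Var(Y)
Var(S) = 16
Var(N) = 2.25
Var(Y) = 1²*16 + 3²*2.25
= 1*16 + 9*2.25 = 36.25

36.25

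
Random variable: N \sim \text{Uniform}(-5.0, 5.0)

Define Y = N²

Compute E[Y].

Using E[X²] = Var(X) + (E[X])²:
E[N] = 0
Var(N) = (5 + 5)^2/12 = 8.3333333
E[N²] = 8.3333333 + 0² = 8.3333333 + 0 = 8.3333333

8.3333333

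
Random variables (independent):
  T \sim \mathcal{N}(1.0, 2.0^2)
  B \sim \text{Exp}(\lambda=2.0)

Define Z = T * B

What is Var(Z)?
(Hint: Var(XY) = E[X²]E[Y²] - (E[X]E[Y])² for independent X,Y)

Var(XY) = E[X²]E[Y²] - (E[X]E[Y])²
E[T] = 1, Var(T) = 4
E[B] = 0.5, Var(B) = 0.25
E[T²] = 4 + 1² = 5
E[B²] = 0.25 + 0.5² = 0.5
Var(Z) = 5*0.5 - (1*0.5)²
= 2.5 - 0.25 = 2.25

2.25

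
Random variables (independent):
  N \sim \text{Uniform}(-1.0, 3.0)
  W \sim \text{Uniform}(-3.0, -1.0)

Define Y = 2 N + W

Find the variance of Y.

For independent RVs: Var(aX + bY) = a²Var(X) + b²Var(Y)
Var(N) = 1.3333333
Var(W) = 0.33333333
Var(Y) = 2²*1.3333333 + 1²*0.33333333
= 4*1.3333333 + 1*0.33333333 = 5.6666667

5.6666667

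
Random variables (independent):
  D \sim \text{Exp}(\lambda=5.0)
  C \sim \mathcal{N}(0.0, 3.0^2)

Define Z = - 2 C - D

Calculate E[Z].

E[Z] = -1*E[D] - 2*E[C]
E[D] = 0.2
E[C] = 0
E[Z] = -1*0.2 - 2*0 = -0.2

-0.2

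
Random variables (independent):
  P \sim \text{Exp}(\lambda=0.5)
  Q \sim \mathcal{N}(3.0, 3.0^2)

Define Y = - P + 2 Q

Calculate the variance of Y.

For independent RVs: Var(aX + bY) = a²Var(X) + b²Var(Y)
Var(P) = 4
Var(Q) = 9
Var(Y) = (-1)²*4 + 2²*9
= 1*4 + 4*9 = 40

40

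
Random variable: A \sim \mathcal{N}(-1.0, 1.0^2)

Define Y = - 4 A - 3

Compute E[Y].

For Y = -4A - 3:
E[Y] = -4 * E[A] - 3
E[A] = -1.0 = -1
E[Y] = -4 * (-1) - 3 = 1

1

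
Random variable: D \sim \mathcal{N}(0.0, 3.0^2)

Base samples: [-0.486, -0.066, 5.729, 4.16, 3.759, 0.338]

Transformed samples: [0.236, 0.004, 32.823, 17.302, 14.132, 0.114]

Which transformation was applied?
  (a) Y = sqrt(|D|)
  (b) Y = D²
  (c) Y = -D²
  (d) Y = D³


Checking option (b) Y = D²:
  D = -0.486 -> Y = 0.236 ✓
  D = -0.066 -> Y = 0.004 ✓
  D = 5.729 -> Y = 32.823 ✓
All samples match this transformation.

(b) D²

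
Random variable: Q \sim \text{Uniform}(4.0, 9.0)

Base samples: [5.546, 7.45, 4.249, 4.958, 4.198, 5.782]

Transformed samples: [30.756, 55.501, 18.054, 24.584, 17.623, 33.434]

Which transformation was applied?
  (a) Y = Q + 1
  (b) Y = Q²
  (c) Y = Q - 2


Checking option (b) Y = Q²:
  Q = 5.546 -> Y = 30.756 ✓
  Q = 7.45 -> Y = 55.501 ✓
  Q = 4.249 -> Y = 18.054 ✓
All samples match this transformation.

(b) Q²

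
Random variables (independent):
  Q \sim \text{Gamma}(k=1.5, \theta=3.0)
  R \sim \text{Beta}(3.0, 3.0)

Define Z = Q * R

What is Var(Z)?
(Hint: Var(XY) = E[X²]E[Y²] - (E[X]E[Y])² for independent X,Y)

Var(XY) = E[X²]E[Y²] - (E[X]E[Y])²
E[Q] = 4.5, Var(Q) = 13.5
E[R] = 0.5, Var(R) = 0.035714286
E[Q²] = 13.5 + 4.5² = 33.75
E[R²] = 0.035714286 + 0.5² = 0.28571429
Var(Z) = 33.75*0.28571429 - (4.5*0.5)²
= 9.6428571 - 5.0625 = 4.5803571

4.5803571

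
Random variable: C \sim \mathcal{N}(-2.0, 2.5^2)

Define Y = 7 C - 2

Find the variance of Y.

For Y = aC + b: Var(Y) = a² * Var(C)
Var(C) = 2.5^2 = 6.25
Var(Y) = 7² * 6.25 = 49 * 6.25 = 306.25

306.25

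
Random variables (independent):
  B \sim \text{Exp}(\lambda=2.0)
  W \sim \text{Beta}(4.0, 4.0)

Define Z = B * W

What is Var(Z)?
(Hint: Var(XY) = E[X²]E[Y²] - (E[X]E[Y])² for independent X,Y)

Var(XY) = E[X²]E[Y²] - (E[X]E[Y])²
E[B] = 0.5, Var(B) = 0.25
E[W] = 0.5, Var(W) = 0.027777778
E[B²] = 0.25 + 0.5² = 0.5
E[W²] = 0.027777778 + 0.5² = 0.27777778
Var(Z) = 0.5*0.27777778 - (0.5*0.5)²
= 0.13888889 - 0.0625 = 0.076388889

0.076388889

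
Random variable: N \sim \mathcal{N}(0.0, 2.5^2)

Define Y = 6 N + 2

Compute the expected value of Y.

For Y = 6N + 2:
E[Y] = 6 * E[N] + 2
E[N] = 0.0 = 0
E[Y] = 6 * 0 + 2 = 2

2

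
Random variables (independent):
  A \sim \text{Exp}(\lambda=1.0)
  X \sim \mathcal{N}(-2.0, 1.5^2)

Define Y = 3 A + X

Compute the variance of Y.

For independent RVs: Var(aX + bY) = a²Var(X) + b²Var(Y)
Var(A) = 1
Var(X) = 2.25
Var(Y) = 3²*1 + 1²*2.25
= 9*1 + 1*2.25 = 11.25

11.25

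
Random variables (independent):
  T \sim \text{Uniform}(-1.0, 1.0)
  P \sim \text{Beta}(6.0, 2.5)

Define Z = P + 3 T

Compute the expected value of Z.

E[Z] = 3*E[T] + 1*E[P]
E[T] = 0
E[P] = 0.70588235
E[Z] = 3*0 + 1*0.70588235 = 0.70588235

0.70588235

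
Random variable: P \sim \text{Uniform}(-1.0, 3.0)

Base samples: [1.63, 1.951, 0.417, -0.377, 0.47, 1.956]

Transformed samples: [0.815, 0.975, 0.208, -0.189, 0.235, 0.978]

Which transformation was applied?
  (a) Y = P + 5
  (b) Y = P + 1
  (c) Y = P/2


Checking option (c) Y = P/2:
  P = 1.63 -> Y = 0.815 ✓
  P = 1.951 -> Y = 0.975 ✓
  P = 0.417 -> Y = 0.208 ✓
All samples match this transformation.

(c) P/2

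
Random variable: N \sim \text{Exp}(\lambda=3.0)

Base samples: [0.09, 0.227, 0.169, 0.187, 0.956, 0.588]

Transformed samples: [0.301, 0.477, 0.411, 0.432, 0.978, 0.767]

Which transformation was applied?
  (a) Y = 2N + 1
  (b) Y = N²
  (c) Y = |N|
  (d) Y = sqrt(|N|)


Checking option (d) Y = sqrt(|N|):
  N = 0.09 -> Y = 0.301 ✓
  N = 0.227 -> Y = 0.477 ✓
  N = 0.169 -> Y = 0.411 ✓
All samples match this transformation.

(d) sqrt(|N|)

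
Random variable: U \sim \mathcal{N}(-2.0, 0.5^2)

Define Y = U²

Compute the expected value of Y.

E[U²] = Var(U) + (E[U])² = 0.25 + 4 = 4.25

4.25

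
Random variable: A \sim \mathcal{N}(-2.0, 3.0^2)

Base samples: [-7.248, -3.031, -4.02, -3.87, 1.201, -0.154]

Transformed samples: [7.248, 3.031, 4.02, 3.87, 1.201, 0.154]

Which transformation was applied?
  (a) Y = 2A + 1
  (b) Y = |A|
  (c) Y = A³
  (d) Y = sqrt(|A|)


Checking option (b) Y = |A|:
  A = -7.248 -> Y = 7.248 ✓
  A = -3.031 -> Y = 3.031 ✓
  A = -4.02 -> Y = 4.02 ✓
All samples match this transformation.

(b) |A|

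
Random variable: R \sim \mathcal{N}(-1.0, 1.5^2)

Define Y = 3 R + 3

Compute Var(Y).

For Y = aR + b: Var(Y) = a² * Var(R)
Var(R) = 1.5^2 = 2.25
Var(Y) = 3² * 2.25 = 9 * 2.25 = 20.25

20.25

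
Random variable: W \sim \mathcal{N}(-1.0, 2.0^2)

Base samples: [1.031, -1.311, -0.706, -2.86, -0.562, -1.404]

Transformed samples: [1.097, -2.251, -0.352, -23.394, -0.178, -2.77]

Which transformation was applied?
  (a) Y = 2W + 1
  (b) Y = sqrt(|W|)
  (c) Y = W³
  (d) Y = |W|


Checking option (c) Y = W³:
  W = 1.031 -> Y = 1.097 ✓
  W = -1.311 -> Y = -2.251 ✓
  W = -0.706 -> Y = -0.352 ✓
All samples match this transformation.

(c) W³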